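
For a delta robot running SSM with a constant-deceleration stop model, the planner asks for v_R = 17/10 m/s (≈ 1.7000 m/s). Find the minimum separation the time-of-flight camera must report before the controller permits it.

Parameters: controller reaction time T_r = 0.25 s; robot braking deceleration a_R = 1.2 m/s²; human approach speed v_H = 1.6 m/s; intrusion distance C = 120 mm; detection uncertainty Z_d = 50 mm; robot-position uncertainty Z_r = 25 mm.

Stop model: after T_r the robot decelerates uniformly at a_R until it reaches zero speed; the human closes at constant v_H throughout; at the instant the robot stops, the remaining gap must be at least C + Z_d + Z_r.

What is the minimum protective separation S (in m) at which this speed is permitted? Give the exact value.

braking lasts T_s = (17/10)/(6/5) = 1.4167 s
reaction-phase robot travel = 1.7000·0.2500 = 0.4250 m
braking distance = 1.7000²/(2·1.2000) = 1.2042 m
person approaches 1.6000·(0.2500+1.4167) = 2.6667 m
C+Z_d+Z_r = 0.1200+0.0500+0.0250 = 0.1950 m
S_min ≈ 0.4250+1.2042+2.6667+0.1950  ⇒  S_min = 5389/1200 m

S_min = 5389/1200 m = 4.4908 m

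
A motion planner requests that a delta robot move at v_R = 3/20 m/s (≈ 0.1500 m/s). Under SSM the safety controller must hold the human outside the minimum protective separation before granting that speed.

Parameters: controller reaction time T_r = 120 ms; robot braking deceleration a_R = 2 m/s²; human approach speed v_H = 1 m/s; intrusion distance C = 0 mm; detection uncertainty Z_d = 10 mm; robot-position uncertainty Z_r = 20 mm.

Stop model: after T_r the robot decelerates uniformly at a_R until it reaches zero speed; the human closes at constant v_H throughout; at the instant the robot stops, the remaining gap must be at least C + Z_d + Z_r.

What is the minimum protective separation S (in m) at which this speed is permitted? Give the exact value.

stop time T_s = (3/20)/2 = 0.0750 s
robot in T_r: 0.1500·0.1200 = 0.0180 m
braking distance = 0.1500²/(2·2.0000) = 0.0056 m
human over T_r+T_s: 1.0000·(0.1200+0.0750) = 0.1950 m
margins: 0.0000+0.0100+0.0200 = 0.0300 m
S_min ≈ 0.0180+0.0056+0.1950+0.0300  ⇒  S_min = 1989/8000 m

S_min = 1989/8000 m = 0.2486 m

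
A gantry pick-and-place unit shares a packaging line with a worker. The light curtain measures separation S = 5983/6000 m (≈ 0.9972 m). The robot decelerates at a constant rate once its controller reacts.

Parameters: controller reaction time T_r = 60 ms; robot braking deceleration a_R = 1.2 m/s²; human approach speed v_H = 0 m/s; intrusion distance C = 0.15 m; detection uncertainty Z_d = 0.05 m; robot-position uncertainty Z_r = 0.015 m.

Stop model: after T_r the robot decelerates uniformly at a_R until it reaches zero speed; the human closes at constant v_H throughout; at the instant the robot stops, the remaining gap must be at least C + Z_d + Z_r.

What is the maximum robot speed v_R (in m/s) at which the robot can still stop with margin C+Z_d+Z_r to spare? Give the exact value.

collect terms ⇒ (5/12)·v_R² + (3/50)·v_R + (-4693/6000) = 0
  disc = (3/50)² − 4·(5/12)·(-4693/6000) = 117649/90000 ; √disc = 343/300
  v_R = (−(3/50) + 343/300) / (2·(5/12)) = 13/10 m/s
check:
T_s = v_R/a_R = (13/10)/(6/5) = 1.0833 s
robot in T_r: 1.3000·0.0600 = 0.0780 m
robot under decel: 1.3000²/(2·1.2000) = 0.7042 m
human over T_r+T_s: 0.0000·(0.0600+1.0833) = 0.0000 m
residual clearance needed = 0.1500+0.0500+0.0150 = 0.2150 m
sum ≈ 0.0780+0.7042+0.0000+0.2150 ≈ 0.9972 m = S ✓

v_R_max = 13/10 m/s = 1.3000 m/s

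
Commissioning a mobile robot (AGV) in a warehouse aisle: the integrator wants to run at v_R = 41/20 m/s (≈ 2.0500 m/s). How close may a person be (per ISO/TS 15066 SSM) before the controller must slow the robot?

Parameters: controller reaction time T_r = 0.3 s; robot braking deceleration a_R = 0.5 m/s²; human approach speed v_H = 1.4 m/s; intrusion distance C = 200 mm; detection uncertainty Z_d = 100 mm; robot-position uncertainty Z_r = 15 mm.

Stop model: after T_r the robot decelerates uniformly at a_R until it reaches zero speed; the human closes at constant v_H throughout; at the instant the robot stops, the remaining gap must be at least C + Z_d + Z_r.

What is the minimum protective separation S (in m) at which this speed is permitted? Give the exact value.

braking lasts T_s = (41/20)/(1/2) = 4.1000 s
robot covers v_R·T_r = 2.0500·0.3000 = 0.6150 m before braking
braking distance = 2.0500²/(2·0.5000) = 4.2025 m
human closes 1.4000·4.4000 = 6.1600 m
residual clearance needed = 0.2000+0.1000+0.0150 = 0.3150 m
S_min ≈ 0.6150+4.2025+6.1600+0.3150  ⇒  S_min = 4517/400 m

S_min = 4517/400 m = 11.2925 m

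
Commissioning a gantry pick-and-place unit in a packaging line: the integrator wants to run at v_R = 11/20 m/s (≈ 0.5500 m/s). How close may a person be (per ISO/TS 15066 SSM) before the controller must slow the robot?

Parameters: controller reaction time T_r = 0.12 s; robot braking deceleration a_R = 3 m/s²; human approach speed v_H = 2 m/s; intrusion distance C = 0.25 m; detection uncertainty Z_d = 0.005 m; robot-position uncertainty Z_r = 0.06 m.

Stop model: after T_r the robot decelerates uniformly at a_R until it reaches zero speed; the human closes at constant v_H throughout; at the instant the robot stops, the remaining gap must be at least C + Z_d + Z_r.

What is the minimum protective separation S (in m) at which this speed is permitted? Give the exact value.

braking lasts T_s = (11/20)/3 = 0.1833 s
reaction-phase robot travel = 0.5500·0.1200 = 0.0660 m
robot under decel: 0.5500²/(2·3.0000) = 0.0504 m
human closes 2.0000·0.3033 = 0.6067 m
residual clearance needed = 0.2500+0.0050+0.0600 = 0.3150 m
S_min ≈ 0.0660+0.0504+0.6067+0.3150  ⇒  S_min = 12457/12000 m

S_min = 12457/12000 m = 1.0381 m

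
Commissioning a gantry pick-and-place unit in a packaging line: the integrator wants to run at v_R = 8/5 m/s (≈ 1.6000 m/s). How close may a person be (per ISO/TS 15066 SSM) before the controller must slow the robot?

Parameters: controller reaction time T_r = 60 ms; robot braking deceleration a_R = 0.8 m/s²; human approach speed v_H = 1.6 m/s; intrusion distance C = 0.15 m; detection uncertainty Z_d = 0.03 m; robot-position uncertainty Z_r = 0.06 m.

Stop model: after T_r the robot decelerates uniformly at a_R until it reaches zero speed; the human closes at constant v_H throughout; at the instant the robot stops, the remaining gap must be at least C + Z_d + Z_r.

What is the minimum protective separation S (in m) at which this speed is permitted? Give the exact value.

stop time T_s = (8/5)/(4/5) = 2.0000 s
reaction-phase robot travel = 1.6000·0.0600 = 0.0960 m
robot under decel: 1.6000²/(2·0.8000) = 1.6000 m
human over T_r+T_s: 1.6000·(0.0600+2.0000) = 3.2960 m
C+Z_d+Z_r = 0.1500+0.0300+0.0600 = 0.2400 m
S_min ≈ 0.0960+1.6000+3.2960+0.2400  ⇒  S_min = 654/125 m

S_min = 654/125 m = 5.2320 m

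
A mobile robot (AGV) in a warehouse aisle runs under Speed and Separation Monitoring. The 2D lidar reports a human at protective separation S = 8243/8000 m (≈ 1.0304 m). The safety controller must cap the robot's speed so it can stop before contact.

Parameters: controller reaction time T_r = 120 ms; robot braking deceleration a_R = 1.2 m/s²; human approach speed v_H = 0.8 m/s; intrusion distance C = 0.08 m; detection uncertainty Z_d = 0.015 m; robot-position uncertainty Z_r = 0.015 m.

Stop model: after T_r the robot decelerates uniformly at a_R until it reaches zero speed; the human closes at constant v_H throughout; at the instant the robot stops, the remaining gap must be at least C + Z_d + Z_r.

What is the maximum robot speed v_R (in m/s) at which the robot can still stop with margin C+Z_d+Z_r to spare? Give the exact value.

quadratic (5/12)·v² + (59/75)·v + (-1319/1600) = 0
  disc = (59/75)² − 4·(5/12)·(-1319/1600) = 717409/360000 ; √disc = 847/600
  v_R = (−(59/75) + 847/600) / (2·(5/12)) = 3/4 m/s
check:
braking lasts T_s = (3/4)/(6/5) = 0.6250 s
robot covers v_R·T_r = 0.7500·0.1200 = 0.0900 m before braking
braking distance = 0.7500²/(2·1.2000) = 0.2344 m
human over T_r+T_s: 0.8000·(0.1200+0.6250) = 0.5960 m
margins: 0.0800+0.0150+0.0150 = 0.1100 m
sum ≈ 0.0900+0.2344+0.5960+0.1100 ≈ 1.0304 m = S ✓

v_R_max = 3/4 m/s = 0.7500 m/s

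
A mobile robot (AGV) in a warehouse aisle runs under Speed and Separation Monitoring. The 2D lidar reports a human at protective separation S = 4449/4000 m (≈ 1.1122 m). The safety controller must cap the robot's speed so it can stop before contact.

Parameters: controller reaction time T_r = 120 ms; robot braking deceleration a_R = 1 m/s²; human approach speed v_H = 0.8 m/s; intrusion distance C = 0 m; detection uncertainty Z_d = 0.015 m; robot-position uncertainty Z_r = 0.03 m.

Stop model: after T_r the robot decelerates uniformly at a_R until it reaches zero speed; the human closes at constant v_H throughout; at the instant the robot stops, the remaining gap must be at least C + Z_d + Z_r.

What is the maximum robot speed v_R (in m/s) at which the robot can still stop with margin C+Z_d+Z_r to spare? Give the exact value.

v_R_max = 3/4 m/s = 0.7500 m/s

quadratic (1/2)·v² + (23/25)·v + (-777/800) = 0
  disc = (23/25)² − 4·(1/2)·(-777/800) = 27889/10000 ; √disc = 167/100
  v_R = (−(23/25) + 167/100) / (2·(1/2)) = 3/4 m/s
check:
braking lasts T_s = (3/4)/1 = 0.7500 s
reaction-phase robot travel = 0.7500·0.1200 = 0.0900 m
robot under decel: 0.7500²/(2·1.0000) = 0.2812 m
human closes 0.8000·0.8700 = 0.6960 m
C+Z_d+Z_r = 0.0000+0.0150+0.0300 = 0.0450 m
sum ≈ 0.0900+0.2812+0.6960+0.0450 ≈ 1.1122 m = S ✓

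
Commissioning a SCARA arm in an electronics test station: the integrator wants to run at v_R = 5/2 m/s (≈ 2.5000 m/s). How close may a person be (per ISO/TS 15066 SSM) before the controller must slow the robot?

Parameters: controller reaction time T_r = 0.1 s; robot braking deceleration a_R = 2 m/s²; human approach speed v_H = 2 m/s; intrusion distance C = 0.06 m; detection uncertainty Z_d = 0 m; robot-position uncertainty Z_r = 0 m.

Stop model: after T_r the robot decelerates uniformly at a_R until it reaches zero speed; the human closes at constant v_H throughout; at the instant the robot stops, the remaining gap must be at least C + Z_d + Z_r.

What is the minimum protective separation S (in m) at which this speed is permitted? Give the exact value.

S_min = 1829/400 m = 4.5725 m

braking lasts T_s = (5/2)/2 = 1.2500 s
reaction-phase robot travel = 2.5000·0.1000 = 0.2500 m
robot under decel: 2.5000²/(2·2.0000) = 1.5625 m
human closes 2.0000·1.3500 = 2.7000 m
C+Z_d+Z_r = 0.0600+0.0000+0.0000 = 0.0600 m
S_min ≈ 0.2500+1.5625+2.7000+0.0600  ⇒  S_min = 1829/400 m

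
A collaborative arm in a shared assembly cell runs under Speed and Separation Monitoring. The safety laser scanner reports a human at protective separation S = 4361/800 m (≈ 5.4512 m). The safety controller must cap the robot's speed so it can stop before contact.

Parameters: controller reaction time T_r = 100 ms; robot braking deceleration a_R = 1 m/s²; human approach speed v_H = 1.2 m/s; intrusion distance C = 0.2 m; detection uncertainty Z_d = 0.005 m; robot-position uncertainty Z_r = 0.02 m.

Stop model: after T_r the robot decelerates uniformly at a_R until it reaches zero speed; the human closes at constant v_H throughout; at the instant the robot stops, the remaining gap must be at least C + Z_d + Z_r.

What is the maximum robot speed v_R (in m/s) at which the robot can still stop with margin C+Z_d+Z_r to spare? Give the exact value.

v_R_max = 43/20 m/s = 2.1500 m/s

at the boundary: (1/2)·v² + (13/10)·v + (-817/160) = 0
  disc = (13/10)² − 4·(1/2)·(-817/160) = 4761/400 ; √disc = 69/20
  v_R = (−(13/10) + 69/20) / (2·(1/2)) = 43/20 m/s
check:
braking lasts T_s = (43/20)/1 = 2.1500 s
robot covers v_R·T_r = 2.1500·0.1000 = 0.2150 m before braking
braking distance = 2.1500²/(2·1.0000) = 2.3112 m
human over T_r+T_s: 1.2000·(0.1000+2.1500) = 2.7000 m
margins: 0.2000+0.0050+0.0200 = 0.2250 m
sum ≈ 0.2150+2.3112+2.7000+0.2250 ≈ 5.4512 m = S ✓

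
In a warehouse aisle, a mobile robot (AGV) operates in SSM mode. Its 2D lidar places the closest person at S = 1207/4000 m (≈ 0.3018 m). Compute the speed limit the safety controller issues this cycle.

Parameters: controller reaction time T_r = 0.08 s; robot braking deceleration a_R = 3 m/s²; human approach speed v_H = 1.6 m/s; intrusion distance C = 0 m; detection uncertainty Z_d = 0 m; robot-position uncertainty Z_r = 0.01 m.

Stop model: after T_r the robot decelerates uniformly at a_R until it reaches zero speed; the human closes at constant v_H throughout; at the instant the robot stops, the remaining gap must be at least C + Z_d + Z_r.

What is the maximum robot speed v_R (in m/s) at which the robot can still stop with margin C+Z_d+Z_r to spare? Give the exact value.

v_R_max = 1/4 m/s = 0.2500 m/s

quadratic (1/6)·v² + (46/75)·v + (-131/800) = 0
  disc = (46/75)² − 4·(1/6)·(-131/800) = 43681/90000 ; √disc = 209/300
  v_R = (−(46/75) + 209/300) / (2·(1/6)) = 1/4 m/s
check:
stop time T_s = (1/4)/3 = 0.0833 s
reaction-phase robot travel = 0.2500·0.0800 = 0.0200 m
braking distance = 0.2500²/(2·3.0000) = 0.0104 m
person approaches 1.6000·(0.0800+0.0833) = 0.2613 m
C+Z_d+Z_r = 0.0000+0.0000+0.0100 = 0.0100 m
sum ≈ 0.0200+0.0104+0.2613+0.0100 ≈ 0.3018 m = S ✓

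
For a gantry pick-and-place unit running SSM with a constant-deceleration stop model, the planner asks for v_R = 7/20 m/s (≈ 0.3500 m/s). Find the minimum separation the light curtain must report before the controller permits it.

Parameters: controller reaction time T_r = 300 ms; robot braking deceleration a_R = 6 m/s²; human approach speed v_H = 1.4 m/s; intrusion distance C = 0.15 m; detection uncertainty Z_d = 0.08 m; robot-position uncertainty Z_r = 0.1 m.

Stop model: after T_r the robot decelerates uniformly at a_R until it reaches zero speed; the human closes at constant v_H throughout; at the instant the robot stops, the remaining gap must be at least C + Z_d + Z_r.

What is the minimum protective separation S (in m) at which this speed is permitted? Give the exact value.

stop time T_s = (7/20)/6 = 0.0583 s
reaction-phase robot travel = 0.3500·0.3000 = 0.1050 m
robot under decel: 0.3500²/(2·6.0000) = 0.0102 m
person approaches 1.4000·(0.3000+0.0583) = 0.5017 m
margins: 0.1500+0.0800+0.1000 = 0.3300 m
S_min ≈ 0.1050+0.0102+0.5017+0.3300  ⇒  S_min = 303/320 m

S_min = 303/320 m = 0.9469 m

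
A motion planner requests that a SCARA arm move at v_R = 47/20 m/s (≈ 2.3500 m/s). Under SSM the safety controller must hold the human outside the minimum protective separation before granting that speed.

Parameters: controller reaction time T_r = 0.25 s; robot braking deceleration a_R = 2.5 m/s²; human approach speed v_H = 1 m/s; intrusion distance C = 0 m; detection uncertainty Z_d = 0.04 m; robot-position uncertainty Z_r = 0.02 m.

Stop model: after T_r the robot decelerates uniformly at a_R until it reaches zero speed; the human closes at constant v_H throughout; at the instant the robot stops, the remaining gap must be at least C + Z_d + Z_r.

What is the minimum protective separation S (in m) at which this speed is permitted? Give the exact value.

S_min = 1471/500 m = 2.9420 m

T_s = v_R/a_R = (47/20)/(5/2) = 0.9400 s
robot in T_r: 2.3500·0.2500 = 0.5875 m
robot under decel: 2.3500²/(2·2.5000) = 1.1045 m
human over T_r+T_s: 1.0000·(0.2500+0.9400) = 1.1900 m
residual clearance needed = 0.0000+0.0400+0.0200 = 0.0600 m
S_min ≈ 0.5875+1.1045+1.1900+0.0600  ⇒  S_min = 1471/500 m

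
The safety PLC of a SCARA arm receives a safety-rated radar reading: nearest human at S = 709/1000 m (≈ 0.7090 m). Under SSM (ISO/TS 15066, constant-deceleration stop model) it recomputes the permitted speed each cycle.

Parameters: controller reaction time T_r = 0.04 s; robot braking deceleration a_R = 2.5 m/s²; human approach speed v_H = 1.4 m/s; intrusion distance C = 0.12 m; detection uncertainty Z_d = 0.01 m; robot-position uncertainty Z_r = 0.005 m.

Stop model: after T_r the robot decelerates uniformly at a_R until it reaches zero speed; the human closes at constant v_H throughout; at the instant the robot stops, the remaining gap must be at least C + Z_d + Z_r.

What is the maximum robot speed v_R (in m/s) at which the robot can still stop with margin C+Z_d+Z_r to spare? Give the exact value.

quadratic (1/5)·v² + (3/5)·v + (-259/500) = 0
  disc = (3/5)² − 4·(1/5)·(-259/500) = 484/625 ; √disc = 22/25
  v_R = (−(3/5) + 22/25) / (2·(1/5)) = 7/10 m/s
check:
braking lasts T_s = (7/10)/(5/2) = 0.2800 s
robot covers v_R·T_r = 0.7000·0.0400 = 0.0280 m before braking
robot covers 0.7000·0.2800 − ½·2.5000·0.2800² = 0.0980 m while stopping
human over T_r+T_s: 1.4000·(0.0400+0.2800) = 0.4480 m
C+Z_d+Z_r = 0.1200+0.0100+0.0050 = 0.1350 m
sum ≈ 0.0280+0.0980+0.4480+0.1350 ≈ 0.7090 m = S ✓

v_R_max = 7/10 m/s = 0.7000 m/s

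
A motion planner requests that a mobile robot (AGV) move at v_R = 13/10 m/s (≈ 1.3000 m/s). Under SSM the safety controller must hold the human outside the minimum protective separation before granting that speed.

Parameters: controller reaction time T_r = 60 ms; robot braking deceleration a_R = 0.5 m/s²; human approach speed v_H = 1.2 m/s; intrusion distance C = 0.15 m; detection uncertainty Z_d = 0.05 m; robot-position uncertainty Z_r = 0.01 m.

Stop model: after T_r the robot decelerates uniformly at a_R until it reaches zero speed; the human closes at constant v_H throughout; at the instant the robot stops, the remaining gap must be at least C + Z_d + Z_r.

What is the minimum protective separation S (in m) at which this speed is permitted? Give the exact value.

T_s = v_R/a_R = (13/10)/(1/2) = 2.6000 s
reaction-phase robot travel = 1.3000·0.0600 = 0.0780 m
braking distance = 1.3000²/(2·0.5000) = 1.6900 m
human closes 1.2000·2.6600 = 3.1920 m
margins: 0.1500+0.0500+0.0100 = 0.2100 m
S_min ≈ 0.0780+1.6900+3.1920+0.2100  ⇒  S_min = 517/100 m

S_min = 517/100 m = 5.1700 m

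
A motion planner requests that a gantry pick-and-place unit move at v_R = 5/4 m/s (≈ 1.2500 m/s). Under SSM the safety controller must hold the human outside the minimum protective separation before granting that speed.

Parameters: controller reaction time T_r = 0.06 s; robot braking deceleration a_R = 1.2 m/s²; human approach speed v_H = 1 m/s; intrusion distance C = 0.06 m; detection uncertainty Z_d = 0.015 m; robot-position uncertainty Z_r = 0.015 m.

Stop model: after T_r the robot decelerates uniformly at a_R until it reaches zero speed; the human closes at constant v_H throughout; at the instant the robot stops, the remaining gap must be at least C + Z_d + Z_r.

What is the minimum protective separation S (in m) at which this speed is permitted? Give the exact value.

braking lasts T_s = (5/4)/(6/5) = 1.0417 s
robot in T_r: 1.2500·0.0600 = 0.0750 m
robot covers 1.2500·1.0417 − ½·1.2000·1.0417² = 0.6510 m while stopping
person approaches 1.0000·(0.0600+1.0417) = 1.1017 m
residual clearance needed = 0.0600+0.0150+0.0150 = 0.0900 m
S_min ≈ 0.0750+0.6510+1.1017+0.0900  ⇒  S_min = 1841/960 m

S_min = 1841/960 m = 1.9177 m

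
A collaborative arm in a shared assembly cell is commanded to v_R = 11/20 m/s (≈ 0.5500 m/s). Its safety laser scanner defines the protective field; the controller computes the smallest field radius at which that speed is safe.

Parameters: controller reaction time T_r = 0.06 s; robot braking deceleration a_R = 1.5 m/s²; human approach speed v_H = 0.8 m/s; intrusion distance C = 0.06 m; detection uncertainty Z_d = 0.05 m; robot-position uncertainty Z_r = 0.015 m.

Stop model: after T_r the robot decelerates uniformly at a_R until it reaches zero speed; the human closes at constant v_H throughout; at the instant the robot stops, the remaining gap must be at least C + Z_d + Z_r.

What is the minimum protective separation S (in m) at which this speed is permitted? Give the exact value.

braking lasts T_s = (11/20)/(3/2) = 0.3667 s
reaction-phase robot travel = 0.5500·0.0600 = 0.0330 m
robot covers 0.5500·0.3667 − ½·1.5000·0.3667² = 0.1008 m while stopping
human over T_r+T_s: 0.8000·(0.0600+0.3667) = 0.3413 m
C+Z_d+Z_r = 0.0600+0.0500+0.0150 = 0.1250 m
S_min ≈ 0.0330+0.1008+0.3413+0.1250  ⇒  S_min = 3601/6000 m

S_min = 3601/6000 m = 0.6002 m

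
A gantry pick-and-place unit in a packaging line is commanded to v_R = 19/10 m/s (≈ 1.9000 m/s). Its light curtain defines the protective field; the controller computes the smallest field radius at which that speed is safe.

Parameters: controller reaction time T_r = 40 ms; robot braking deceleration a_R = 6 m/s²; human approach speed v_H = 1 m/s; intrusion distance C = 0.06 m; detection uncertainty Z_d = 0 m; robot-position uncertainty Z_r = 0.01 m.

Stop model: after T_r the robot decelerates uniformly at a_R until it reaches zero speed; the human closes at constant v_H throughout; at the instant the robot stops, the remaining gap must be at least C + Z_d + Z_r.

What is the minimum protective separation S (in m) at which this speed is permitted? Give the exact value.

stop time T_s = (19/10)/6 = 0.3167 s
robot in T_r: 1.9000·0.0400 = 0.0760 m
robot covers 1.9000·0.3167 − ½·6.0000·0.3167² = 0.3008 m while stopping
human over T_r+T_s: 1.0000·(0.0400+0.3167) = 0.3567 m
margins: 0.0600+0.0000+0.0100 = 0.0700 m
S_min ≈ 0.0760+0.3008+0.3567+0.0700  ⇒  S_min = 1607/2000 m

S_min = 1607/2000 m = 0.8035 m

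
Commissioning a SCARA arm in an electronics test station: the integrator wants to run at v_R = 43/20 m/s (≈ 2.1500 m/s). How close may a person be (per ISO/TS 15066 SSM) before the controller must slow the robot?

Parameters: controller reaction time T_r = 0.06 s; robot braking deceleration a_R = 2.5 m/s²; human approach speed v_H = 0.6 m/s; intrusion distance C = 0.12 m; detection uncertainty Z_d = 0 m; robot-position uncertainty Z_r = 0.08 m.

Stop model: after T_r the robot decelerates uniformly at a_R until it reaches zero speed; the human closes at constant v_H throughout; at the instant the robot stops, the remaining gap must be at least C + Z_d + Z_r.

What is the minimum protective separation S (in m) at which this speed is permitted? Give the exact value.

S_min = 3611/2000 m = 1.8055 m

stop time T_s = (43/20)/(5/2) = 0.8600 s
reaction-phase robot travel = 2.1500·0.0600 = 0.1290 m
robot covers 2.1500·0.8600 − ½·2.5000·0.8600² = 0.9245 m while stopping
human closes 0.6000·0.9200 = 0.5520 m
residual clearance needed = 0.1200+0.0000+0.0800 = 0.2000 m
S_min ≈ 0.1290+0.9245+0.5520+0.2000  ⇒  S_min = 3611/2000 m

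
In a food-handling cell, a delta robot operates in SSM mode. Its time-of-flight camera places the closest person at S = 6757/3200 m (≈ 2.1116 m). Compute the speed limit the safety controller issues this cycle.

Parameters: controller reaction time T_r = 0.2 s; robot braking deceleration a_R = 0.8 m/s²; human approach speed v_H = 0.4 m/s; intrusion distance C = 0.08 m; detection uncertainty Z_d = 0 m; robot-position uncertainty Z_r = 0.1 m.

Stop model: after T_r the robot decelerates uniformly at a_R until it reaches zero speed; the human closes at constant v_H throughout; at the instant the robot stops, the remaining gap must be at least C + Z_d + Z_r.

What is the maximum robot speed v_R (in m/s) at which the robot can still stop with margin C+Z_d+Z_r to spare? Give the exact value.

quadratic (5/8)·v² + (7/10)·v + (-237/128) = 0
  disc = (7/10)² − 4·(5/8)·(-237/128) = 32761/6400 ; √disc = 181/80
  v_R = (−(7/10) + 181/80) / (2·(5/8)) = 5/4 m/s
check:
braking lasts T_s = (5/4)/(4/5) = 1.5625 s
robot covers v_R·T_r = 1.2500·0.2000 = 0.2500 m before braking
braking distance = 1.2500²/(2·0.8000) = 0.9766 m
human over T_r+T_s: 0.4000·(0.2000+1.5625) = 0.7050 m
C+Z_d+Z_r = 0.0800+0.0000+0.1000 = 0.1800 m
sum ≈ 0.2500+0.9766+0.7050+0.1800 ≈ 2.1116 m = S ✓

v_R_max = 5/4 m/s = 1.2500 m/s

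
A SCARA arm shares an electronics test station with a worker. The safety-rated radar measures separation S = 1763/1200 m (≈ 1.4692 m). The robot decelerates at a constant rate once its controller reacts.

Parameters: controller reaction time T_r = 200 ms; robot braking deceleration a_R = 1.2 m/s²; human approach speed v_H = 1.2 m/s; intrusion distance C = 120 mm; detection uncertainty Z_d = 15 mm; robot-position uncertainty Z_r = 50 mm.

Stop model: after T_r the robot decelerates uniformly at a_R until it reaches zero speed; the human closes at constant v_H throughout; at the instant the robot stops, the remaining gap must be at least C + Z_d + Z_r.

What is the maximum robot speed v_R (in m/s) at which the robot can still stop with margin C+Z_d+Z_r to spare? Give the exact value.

at the boundary: (5/12)·v² + (6/5)·v + (-1253/1200) = 0
  disc = (6/5)² − 4·(5/12)·(-1253/1200) = 11449/3600 ; √disc = 107/60
  v_R = (−(6/5) + 107/60) / (2·(5/12)) = 7/10 m/s
check:
stop time T_s = (7/10)/(6/5) = 0.5833 s
reaction-phase robot travel = 0.7000·0.2000 = 0.1400 m
robot under decel: 0.7000²/(2·1.2000) = 0.2042 m
human over T_r+T_s: 1.2000·(0.2000+0.5833) = 0.9400 m
residual clearance needed = 0.1200+0.0150+0.0500 = 0.1850 m
sum ≈ 0.1400+0.2042+0.9400+0.1850 ≈ 1.4692 m = S ✓

v_R_max = 7/10 m/s = 0.7000 m/s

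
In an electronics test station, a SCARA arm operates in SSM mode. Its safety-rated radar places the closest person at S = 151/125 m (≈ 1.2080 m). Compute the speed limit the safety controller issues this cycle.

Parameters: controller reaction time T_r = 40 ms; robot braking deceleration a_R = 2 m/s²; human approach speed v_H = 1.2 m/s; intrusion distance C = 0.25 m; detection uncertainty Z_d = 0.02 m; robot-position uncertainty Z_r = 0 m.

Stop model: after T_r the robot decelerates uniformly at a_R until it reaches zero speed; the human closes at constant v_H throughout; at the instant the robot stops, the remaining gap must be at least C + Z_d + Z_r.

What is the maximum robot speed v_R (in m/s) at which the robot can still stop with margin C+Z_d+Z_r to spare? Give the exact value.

v_R_max = 1 m/s = 1.0000 m/s

quadratic (1/4)·v² + (16/25)·v + (-89/100) = 0
  disc = (16/25)² − 4·(1/4)·(-89/100) = 3249/2500 ; √disc = 57/50
  v_R = (−(16/25) + 57/50) / (2·(1/4)) = 1 m/s
check:
T_s = v_R/a_R = 1/2 = 0.5000 s
robot in T_r: 1.0000·0.0400 = 0.0400 m
robot covers 1.0000·0.5000 − ½·2.0000·0.5000² = 0.2500 m while stopping
person approaches 1.2000·(0.0400+0.5000) = 0.6480 m
C+Z_d+Z_r = 0.2500+0.0200+0.0000 = 0.2700 m
sum ≈ 0.0400+0.2500+0.6480+0.2700 ≈ 1.2080 m = S ✓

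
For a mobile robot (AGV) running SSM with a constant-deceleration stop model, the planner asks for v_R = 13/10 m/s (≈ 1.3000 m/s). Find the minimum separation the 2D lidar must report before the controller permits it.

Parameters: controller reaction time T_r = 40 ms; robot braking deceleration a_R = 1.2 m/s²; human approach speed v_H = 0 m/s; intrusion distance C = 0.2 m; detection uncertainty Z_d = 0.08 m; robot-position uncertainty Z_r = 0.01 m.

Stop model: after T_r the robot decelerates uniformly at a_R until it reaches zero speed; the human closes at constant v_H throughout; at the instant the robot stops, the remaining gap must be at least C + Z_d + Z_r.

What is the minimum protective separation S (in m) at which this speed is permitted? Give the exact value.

braking lasts T_s = (13/10)/(6/5) = 1.0833 s
reaction-phase robot travel = 1.3000·0.0400 = 0.0520 m
braking distance = 1.3000²/(2·1.2000) = 0.7042 m
human closes 0.0000·1.1233 = 0.0000 m
C+Z_d+Z_r = 0.2000+0.0800+0.0100 = 0.2900 m
S_min ≈ 0.0520+0.7042+0.0000+0.2900  ⇒  S_min = 6277/6000 m

S_min = 6277/6000 m = 1.0462 m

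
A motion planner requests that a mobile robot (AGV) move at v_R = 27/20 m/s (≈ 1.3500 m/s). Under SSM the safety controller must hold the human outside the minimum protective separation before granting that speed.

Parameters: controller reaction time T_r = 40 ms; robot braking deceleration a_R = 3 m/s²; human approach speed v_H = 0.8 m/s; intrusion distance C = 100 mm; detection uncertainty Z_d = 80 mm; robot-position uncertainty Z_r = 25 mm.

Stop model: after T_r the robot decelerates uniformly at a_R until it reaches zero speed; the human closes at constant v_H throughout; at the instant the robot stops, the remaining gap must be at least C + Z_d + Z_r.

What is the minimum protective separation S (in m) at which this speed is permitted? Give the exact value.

braking lasts T_s = (27/20)/3 = 0.4500 s
robot covers v_R·T_r = 1.3500·0.0400 = 0.0540 m before braking
robot covers 1.3500·0.4500 − ½·3.0000·0.4500² = 0.3038 m while stopping
person approaches 0.8000·(0.0400+0.4500) = 0.3920 m
margins: 0.1000+0.0800+0.0250 = 0.2050 m
S_min ≈ 0.0540+0.3038+0.3920+0.2050  ⇒  S_min = 3819/4000 m

S_min = 3819/4000 m = 0.9547 m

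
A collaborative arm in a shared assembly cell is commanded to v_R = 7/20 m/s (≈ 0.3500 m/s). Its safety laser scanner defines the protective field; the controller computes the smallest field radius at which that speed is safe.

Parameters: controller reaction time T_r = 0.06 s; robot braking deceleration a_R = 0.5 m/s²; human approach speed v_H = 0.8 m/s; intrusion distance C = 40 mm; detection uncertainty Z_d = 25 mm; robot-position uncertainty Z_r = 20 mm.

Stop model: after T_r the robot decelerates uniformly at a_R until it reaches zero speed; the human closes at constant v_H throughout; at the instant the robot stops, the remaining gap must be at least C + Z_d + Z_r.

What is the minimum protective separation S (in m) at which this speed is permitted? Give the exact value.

S_min = 1673/2000 m = 0.8365 m

stop time T_s = (7/20)/(1/2) = 0.7000 s
robot in T_r: 0.3500·0.0600 = 0.0210 m
braking distance = 0.3500²/(2·0.5000) = 0.1225 m
human closes 0.8000·0.7600 = 0.6080 m
margins: 0.0400+0.0250+0.0200 = 0.0850 m
S_min ≈ 0.0210+0.1225+0.6080+0.0850  ⇒  S_min = 1673/2000 m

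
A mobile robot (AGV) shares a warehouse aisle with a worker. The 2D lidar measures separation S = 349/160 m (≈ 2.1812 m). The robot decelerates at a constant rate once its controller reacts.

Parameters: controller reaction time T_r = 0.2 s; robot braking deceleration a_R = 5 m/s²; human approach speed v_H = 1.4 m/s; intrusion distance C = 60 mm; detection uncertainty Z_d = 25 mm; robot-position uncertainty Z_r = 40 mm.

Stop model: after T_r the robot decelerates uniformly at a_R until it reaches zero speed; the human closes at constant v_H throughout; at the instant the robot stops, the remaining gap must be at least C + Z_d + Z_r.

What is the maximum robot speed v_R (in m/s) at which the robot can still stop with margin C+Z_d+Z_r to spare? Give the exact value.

quadratic (1/10)·v² + (12/25)·v + (-1421/800) = 0
  disc = (12/25)² − 4·(1/10)·(-1421/800) = 9409/10000 ; √disc = 97/100
  v_R = (−(12/25) + 97/100) / (2·(1/10)) = 49/20 m/s
check:
T_s = v_R/a_R = (49/20)/5 = 0.4900 s
robot covers v_R·T_r = 2.4500·0.2000 = 0.4900 m before braking
braking distance = 2.4500²/(2·5.0000) = 0.6002 m
human closes 1.4000·0.6900 = 0.9660 m
margins: 0.0600+0.0250+0.0400 = 0.1250 m
sum ≈ 0.4900+0.6002+0.9660+0.1250 ≈ 2.1812 m = S ✓

v_R_max = 49/20 m/s = 2.4500 m/s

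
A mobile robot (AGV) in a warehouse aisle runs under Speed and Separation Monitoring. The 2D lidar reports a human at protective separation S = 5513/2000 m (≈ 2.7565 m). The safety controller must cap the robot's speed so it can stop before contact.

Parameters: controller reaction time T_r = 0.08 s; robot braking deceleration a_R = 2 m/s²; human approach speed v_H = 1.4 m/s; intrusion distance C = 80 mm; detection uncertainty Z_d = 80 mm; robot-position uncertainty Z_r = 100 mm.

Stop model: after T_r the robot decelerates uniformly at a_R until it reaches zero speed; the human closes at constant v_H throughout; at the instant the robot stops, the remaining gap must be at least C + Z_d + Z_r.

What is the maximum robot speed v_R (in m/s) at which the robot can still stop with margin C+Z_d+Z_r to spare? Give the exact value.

v_R_max = 19/10 m/s = 1.9000 m/s

collect terms ⇒ (1/4)·v_R² + (39/50)·v_R + (-4769/2000) = 0
  disc = (39/50)² − 4·(1/4)·(-4769/2000) = 29929/10000 ; √disc = 173/100
  v_R = (−(39/50) + 173/100) / (2·(1/4)) = 19/10 m/s
check:
T_s = v_R/a_R = (19/10)/2 = 0.9500 s
reaction-phase robot travel = 1.9000·0.0800 = 0.1520 m
robot under decel: 1.9000²/(2·2.0000) = 0.9025 m
person approaches 1.4000·(0.0800+0.9500) = 1.4420 m
residual clearance needed = 0.0800+0.0800+0.1000 = 0.2600 m
sum ≈ 0.1520+0.9025+1.4420+0.2600 ≈ 2.7565 m = S ✓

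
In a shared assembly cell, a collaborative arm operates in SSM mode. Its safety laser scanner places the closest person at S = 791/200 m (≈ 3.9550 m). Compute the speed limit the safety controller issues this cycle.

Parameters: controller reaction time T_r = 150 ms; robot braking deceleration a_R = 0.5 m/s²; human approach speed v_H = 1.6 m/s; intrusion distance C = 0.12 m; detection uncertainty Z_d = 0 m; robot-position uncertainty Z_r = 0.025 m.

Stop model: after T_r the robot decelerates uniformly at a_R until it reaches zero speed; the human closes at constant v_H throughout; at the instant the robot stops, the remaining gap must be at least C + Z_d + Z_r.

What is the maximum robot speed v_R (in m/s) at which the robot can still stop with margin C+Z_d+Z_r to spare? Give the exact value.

v_R_max = 17/20 m/s = 0.8500 m/s

at the boundary: (1)·v² + (67/20)·v + (-357/100) = 0
  disc = (67/20)² − 4·(1)·(-357/100) = 10201/400 ; √disc = 101/20
  v_R = (−(67/20) + 101/20) / (2·(1)) = 17/20 m/s
check:
braking lasts T_s = (17/20)/(1/2) = 1.7000 s
robot covers v_R·T_r = 0.8500·0.1500 = 0.1275 m before braking
braking distance = 0.8500²/(2·0.5000) = 0.7225 m
person approaches 1.6000·(0.1500+1.7000) = 2.9600 m
margins: 0.1200+0.0000+0.0250 = 0.1450 m
sum ≈ 0.1275+0.7225+2.9600+0.1450 ≈ 3.9550 m = S ✓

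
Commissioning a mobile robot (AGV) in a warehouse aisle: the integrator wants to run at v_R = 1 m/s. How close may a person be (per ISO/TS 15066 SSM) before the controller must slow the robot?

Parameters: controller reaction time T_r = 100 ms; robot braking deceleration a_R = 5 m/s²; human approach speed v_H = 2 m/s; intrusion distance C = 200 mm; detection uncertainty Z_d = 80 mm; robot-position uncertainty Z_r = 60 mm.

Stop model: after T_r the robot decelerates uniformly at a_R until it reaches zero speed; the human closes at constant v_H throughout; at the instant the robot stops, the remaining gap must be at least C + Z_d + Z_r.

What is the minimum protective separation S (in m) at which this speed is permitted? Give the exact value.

S_min = 57/50 m = 1.1400 m

braking lasts T_s = 1/5 = 0.2000 s
robot covers v_R·T_r = 1.0000·0.1000 = 0.1000 m before braking
braking distance = 1.0000²/(2·5.0000) = 0.1000 m
person approaches 2.0000·(0.1000+0.2000) = 0.6000 m
C+Z_d+Z_r = 0.2000+0.0800+0.0600 = 0.3400 m
S_min ≈ 0.1000+0.1000+0.6000+0.3400  ⇒  S_min = 57/50 m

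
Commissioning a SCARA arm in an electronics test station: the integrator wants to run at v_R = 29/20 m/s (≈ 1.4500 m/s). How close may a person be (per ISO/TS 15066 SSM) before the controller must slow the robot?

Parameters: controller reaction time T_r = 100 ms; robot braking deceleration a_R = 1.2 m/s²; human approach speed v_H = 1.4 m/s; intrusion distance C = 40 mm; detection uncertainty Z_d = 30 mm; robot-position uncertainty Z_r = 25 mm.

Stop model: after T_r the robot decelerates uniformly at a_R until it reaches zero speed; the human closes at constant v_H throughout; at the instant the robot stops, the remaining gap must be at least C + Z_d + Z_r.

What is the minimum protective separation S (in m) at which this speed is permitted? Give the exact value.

T_s = v_R/a_R = (29/20)/(6/5) = 1.2083 s
robot in T_r: 1.4500·0.1000 = 0.1450 m
braking distance = 1.4500²/(2·1.2000) = 0.8760 m
person approaches 1.4000·(0.1000+1.2083) = 1.8317 m
residual clearance needed = 0.0400+0.0300+0.0250 = 0.0950 m
S_min ≈ 0.1450+0.8760+1.8317+0.0950  ⇒  S_min = 14149/4800 m

S_min = 14149/4800 m = 2.9477 m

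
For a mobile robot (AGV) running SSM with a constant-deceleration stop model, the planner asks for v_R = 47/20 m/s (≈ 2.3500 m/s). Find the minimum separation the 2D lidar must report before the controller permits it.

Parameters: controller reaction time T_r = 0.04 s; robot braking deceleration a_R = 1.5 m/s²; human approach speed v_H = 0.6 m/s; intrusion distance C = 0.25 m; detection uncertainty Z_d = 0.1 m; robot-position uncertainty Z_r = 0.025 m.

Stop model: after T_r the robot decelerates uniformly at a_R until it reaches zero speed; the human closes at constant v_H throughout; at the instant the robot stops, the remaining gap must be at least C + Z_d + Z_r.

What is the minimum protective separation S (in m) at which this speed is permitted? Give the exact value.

stop time T_s = (47/20)/(3/2) = 1.5667 s
robot in T_r: 2.3500·0.0400 = 0.0940 m
braking distance = 2.3500²/(2·1.5000) = 1.8408 m
human over T_r+T_s: 0.6000·(0.0400+1.5667) = 0.9640 m
C+Z_d+Z_r = 0.2500+0.1000+0.0250 = 0.3750 m
S_min ≈ 0.0940+1.8408+0.9640+0.3750  ⇒  S_min = 19643/6000 m

S_min = 19643/6000 m = 3.2738 m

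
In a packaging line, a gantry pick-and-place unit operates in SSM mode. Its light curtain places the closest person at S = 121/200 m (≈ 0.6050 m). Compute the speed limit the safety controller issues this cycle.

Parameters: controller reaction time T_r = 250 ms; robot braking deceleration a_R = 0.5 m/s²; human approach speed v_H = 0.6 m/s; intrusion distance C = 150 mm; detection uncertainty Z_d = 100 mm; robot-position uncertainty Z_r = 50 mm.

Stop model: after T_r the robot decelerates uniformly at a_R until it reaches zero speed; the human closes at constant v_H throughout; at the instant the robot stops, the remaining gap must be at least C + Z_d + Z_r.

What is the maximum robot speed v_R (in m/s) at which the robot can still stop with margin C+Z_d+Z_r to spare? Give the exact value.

at the boundary: (1)·v² + (29/20)·v + (-31/200) = 0
  disc = (29/20)² − 4·(1)·(-31/200) = 1089/400 ; √disc = 33/20
  v_R = (−(29/20) + 33/20) / (2·(1)) = 1/10 m/s
check:
stop time T_s = (1/10)/(1/2) = 0.2000 s
robot in T_r: 0.1000·0.2500 = 0.0250 m
robot covers 0.1000·0.2000 − ½·0.5000·0.2000² = 0.0100 m while stopping
human over T_r+T_s: 0.6000·(0.2500+0.2000) = 0.2700 m
C+Z_d+Z_r = 0.1500+0.1000+0.0500 = 0.3000 m
sum ≈ 0.0250+0.0100+0.2700+0.3000 ≈ 0.6050 m = S ✓

v_R_max = 1/10 m/s = 0.1000 m/s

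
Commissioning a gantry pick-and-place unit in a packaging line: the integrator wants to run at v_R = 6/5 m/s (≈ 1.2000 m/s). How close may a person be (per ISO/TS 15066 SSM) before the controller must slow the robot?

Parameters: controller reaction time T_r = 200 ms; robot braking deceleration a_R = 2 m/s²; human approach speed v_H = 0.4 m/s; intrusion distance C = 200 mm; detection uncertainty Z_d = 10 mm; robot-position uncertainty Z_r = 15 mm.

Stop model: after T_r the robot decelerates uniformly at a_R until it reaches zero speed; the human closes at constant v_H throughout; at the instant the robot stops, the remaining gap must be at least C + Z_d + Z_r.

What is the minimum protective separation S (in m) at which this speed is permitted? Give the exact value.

S_min = 229/200 m = 1.1450 m

T_s = v_R/a_R = (6/5)/2 = 0.6000 s
robot in T_r: 1.2000·0.2000 = 0.2400 m
robot covers 1.2000·0.6000 − ½·2.0000·0.6000² = 0.3600 m while stopping
human closes 0.4000·0.8000 = 0.3200 m
C+Z_d+Z_r = 0.2000+0.0100+0.0150 = 0.2250 m
S_min ≈ 0.2400+0.3600+0.3200+0.2250  ⇒  S_min = 229/200 m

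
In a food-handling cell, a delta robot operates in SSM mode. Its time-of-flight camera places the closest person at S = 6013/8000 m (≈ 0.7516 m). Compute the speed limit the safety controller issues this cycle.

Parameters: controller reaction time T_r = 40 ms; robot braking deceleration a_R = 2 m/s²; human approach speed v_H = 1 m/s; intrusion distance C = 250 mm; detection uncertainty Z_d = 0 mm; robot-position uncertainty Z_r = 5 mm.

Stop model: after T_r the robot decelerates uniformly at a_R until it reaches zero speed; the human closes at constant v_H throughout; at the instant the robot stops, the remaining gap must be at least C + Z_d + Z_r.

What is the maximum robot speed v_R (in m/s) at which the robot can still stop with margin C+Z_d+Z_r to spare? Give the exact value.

v_R_max = 13/20 m/s = 0.6500 m/s

quadratic (1/4)·v² + (27/50)·v + (-3653/8000) = 0
  disc = (27/50)² − 4·(1/4)·(-3653/8000) = 29929/40000 ; √disc = 173/200
  v_R = (−(27/50) + 173/200) / (2·(1/4)) = 13/20 m/s
check:
T_s = v_R/a_R = (13/20)/2 = 0.3250 s
reaction-phase robot travel = 0.6500·0.0400 = 0.0260 m
robot under decel: 0.6500²/(2·2.0000) = 0.1056 m
person approaches 1.0000·(0.0400+0.3250) = 0.3650 m
C+Z_d+Z_r = 0.2500+0.0000+0.0050 = 0.2550 m
sum ≈ 0.0260+0.1056+0.3650+0.2550 ≈ 0.7516 m = S ✓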